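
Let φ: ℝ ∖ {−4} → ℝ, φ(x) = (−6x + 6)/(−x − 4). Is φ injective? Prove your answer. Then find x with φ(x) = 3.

6

Suppose φ(x_1) = φ(x_2). Cross-multiplying: (−6x_1 + 6)(−x_2 − 4) = (−6x_2 + 6)(−x_1 − 4).
Expanding both sides and cancelling the symmetric terms leaves 30·(x_1 − x_2) = 0. Since 30 ≠ 0, x_1 = x_2. Thus φ is injective.
Solving φ(x) = 3: cross-multiplying gives −6x + 6 = 3(−x − 4), which rearranges to −3x = −18, so x = 6.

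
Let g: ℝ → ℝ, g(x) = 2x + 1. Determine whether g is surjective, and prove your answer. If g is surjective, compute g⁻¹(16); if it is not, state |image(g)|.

For any y ∈ ℝ, x = (y − 1)/2 satisfies g(x) = y.
Hence g is surjective.
Since g is surjective, we compute g⁻¹(16) = (16 − 1)/2 = 15/2.

15/2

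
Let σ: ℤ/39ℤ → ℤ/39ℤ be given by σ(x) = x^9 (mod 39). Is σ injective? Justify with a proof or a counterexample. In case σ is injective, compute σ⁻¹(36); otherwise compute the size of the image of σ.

σ(2): Repeated squaring mod 39: 2^1 ≡ 2, 2^2 ≡ 2² = 4, 2^4 ≡ 4² = 16, 2^8 ≡ 16² = 256 ≡ 22. Since 9 = 8 + 1, 2^9 ≡ 22·2: 22·2 = 44 ≡ 5. So 2^9 ≡ 5 (mod 39).
σ(5): Repeated squaring mod 39: 5^1 ≡ 5, 5^2 ≡ 5² = 25, 5^4 ≡ 25² = 625 ≡ 1, 5^8 ≡ 1² = 1. Since 9 = 8 + 1, 5^9 ≡ 1·5: 1·5 = 5. So 5^9 ≡ 5 (mod 39).
So σ(2) = σ(5) = 5 while 2 ≠ 5, so σ is not injective.
Since σ is not injective, we determine |image(σ)|. Computing x^9 mod 39 for each x (by repeated squaring, reducing mod 39 at every step), the values σ(0), σ(1), …, σ(38) are: 0, 1, 5, 27, 25, 5, 18, 34, 8, 27, 25, 8, 12, 13, 14, 18, 1, 38, 18, 31, 8, 21, 1, 38, 21, 25, 26, 27, 31, 14, 12, 31, 5, 21, 34, 14, 12, 34, 38.
The distinct values are {0, 1, 5, 8, 12, 13, 14, 18, 21, 25, 26, 27, 31, 34, 38}; there are 15 of them.

15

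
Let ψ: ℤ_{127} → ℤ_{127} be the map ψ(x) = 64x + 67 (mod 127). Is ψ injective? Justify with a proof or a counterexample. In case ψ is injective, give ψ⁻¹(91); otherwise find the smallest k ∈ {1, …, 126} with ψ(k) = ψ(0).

48

If ψ(s) = ψ(t), then 64s ≡ 64t (mod 127). Because gcd(64, 127) = 1, we may cancel 64 to get s ≡ t (mod 127).
Hence ψ is injective.
We now compute 64⁻¹ mod 127 explicitly. Euclid's algorithm: 127 = 1·64 + 63, 64 = 1·63 + 1; back-substituting gives 1 = 2·64 − 1·127, so 64⁻¹ ≡ 2 (mod 127).
Since ψ is injective, we compute ψ⁻¹(91): solve 64x + 67 ≡ 91 (mod 127), i.e. 64x ≡ 24 (mod 127).
Multiplying by 64⁻¹ = 2 gives x ≡ 2·24 = 48 ≡ 48 (mod 127).
Check: ψ(48) = 64·48 + 67 = 3139 = 24·127 + 91 ≡ 91 (mod 127).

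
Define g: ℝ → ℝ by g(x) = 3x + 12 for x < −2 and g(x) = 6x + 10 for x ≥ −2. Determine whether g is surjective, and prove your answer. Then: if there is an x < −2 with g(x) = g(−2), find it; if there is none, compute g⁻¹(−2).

-14/3

Both pieces are strictly increasing (slopes 3 and 6), so each is injective on its own interval.
The left piece maps (−∞, −2) onto (−∞, 6); the right piece maps [−2, ∞) onto [−2, ∞).
The union (−∞, 6) ∪ [−2, ∞) covers ℝ, so g is surjective.
For the follow-up: the images overlap, so an x < −2 with g(x) = g(−2) exists. g(−2) = −2; solving 3x + 12 = −2 for x < −2 gives x = (−2 − 12)/3 = −14/3.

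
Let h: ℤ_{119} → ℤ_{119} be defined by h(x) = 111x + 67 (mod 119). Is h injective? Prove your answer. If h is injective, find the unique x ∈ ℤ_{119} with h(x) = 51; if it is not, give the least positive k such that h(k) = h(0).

If h(u) = h(v), then 111u ≡ 111v (mod 119). Because gcd(111, 119) = 1, we may cancel 111 to get u ≡ v (mod 119).
Thus h is injective.
We now compute 111⁻¹ mod 119 explicitly. Euclid's algorithm: 119 = 1·111 + 8, 111 = 13·8 + 7, 8 = 1·7 + 1; back-substituting gives 1 = 104·111 − 97·119, so 111⁻¹ ≡ 104 (mod 119).
Since h is injective, we compute h⁻¹(51): solve 111x + 67 ≡ 51 (mod 119), i.e. 111x ≡ 103 (mod 119).
Multiplying by 111⁻¹ = 104 gives x ≡ 104·103 = 10712 = 90·119 + 2 ≡ 2 (mod 119).
Check: h(2) = 111·2 + 67 = 289 = 2·119 + 51 ≡ 51 (mod 119).

2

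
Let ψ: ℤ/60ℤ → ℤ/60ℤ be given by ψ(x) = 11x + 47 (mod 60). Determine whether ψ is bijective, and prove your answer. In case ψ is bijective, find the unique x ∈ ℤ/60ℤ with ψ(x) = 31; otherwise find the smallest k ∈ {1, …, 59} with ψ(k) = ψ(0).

Suppose ψ(a) = ψ(b) in ℤ/60ℤ. Then 11a + 47 ≡ 11b + 47 (mod 60), thus 11(a − b) ≡ 0 (mod 60).
Since gcd(11, 60) = 1, 11 is invertible modulo 60, so a − b ≡ 0 (mod 60), i.e. a = b.
We now compute 11⁻¹ mod 60 explicitly. Euclid's algorithm: 60 = 5·11 + 5, 11 = 2·5 + 1; back-substituting gives 1 = 11·11 − 2·60, so 11⁻¹ ≡ 11 (mod 60).
Then y ↦ 11(y − 47) is a two-sided inverse to ψ, so every y ∈ ℤ/60ℤ has a preimage.
Therefore ψ is bijective.
Since ψ is bijective, we find ψ⁻¹(31): we need 11x ≡ 31 − 47 ≡ 44 (mod 60). Using 11⁻¹ = 11: x ≡ 11·44 = 484 = 8·60 + 4, so x = 4.
Check: ψ(4) = 11·4 + 47 = 91 = 1·60 + 31 ≡ 31 (mod 60).

4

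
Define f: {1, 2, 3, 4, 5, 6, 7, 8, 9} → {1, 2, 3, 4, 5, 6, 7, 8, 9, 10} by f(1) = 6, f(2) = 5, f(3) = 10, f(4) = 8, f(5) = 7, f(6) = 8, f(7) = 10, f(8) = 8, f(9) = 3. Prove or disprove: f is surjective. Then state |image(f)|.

No element maps to 1, so f is not surjective.
The image of f is {3, 5, 6, 7, 8, 10}, which has 6 elements.

6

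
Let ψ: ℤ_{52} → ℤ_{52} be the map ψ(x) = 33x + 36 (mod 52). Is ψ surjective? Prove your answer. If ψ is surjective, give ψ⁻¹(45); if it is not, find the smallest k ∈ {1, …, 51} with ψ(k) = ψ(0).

Recall that ψ is surjective if every y in the codomain equals ψ(x) for some x in the domain.
Since gcd(33, 52) = 1, 33 is invertible modulo 52. Euclid's algorithm: 52 = 1·33 + 19, 33 = 1·19 + 14, 19 = 1·14 + 5, 14 = 2·5 + 4, 5 = 1·4 + 1; back-substituting gives 1 = 41·33 − 26·52, so 33⁻¹ ≡ 41 (mod 52).
For any y ∈ ℤ_{52}, x = 41(y − 36) mod 52 satisfies ψ(x) = 33·41(y − 36) + 36 ≡ y (since 33·41 ≡ 1 mod 52). So every y has a preimage.
So ψ is surjective.
Since ψ is surjective, we compute ψ⁻¹(45): solve 33x + 36 ≡ 45 (mod 52), i.e. 33x ≡ 9 (mod 52).
Multiplying by 33⁻¹ = 41 gives x ≡ 41·9 = 369 = 7·52 + 5 ≡ 5 (mod 52).
Check: ψ(5) = 33·5 + 36 = 201 = 3·52 + 45 ≡ 45 (mod 52).

5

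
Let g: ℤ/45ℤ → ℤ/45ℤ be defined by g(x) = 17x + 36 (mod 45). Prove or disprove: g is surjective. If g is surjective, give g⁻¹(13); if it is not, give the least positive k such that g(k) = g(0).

Since gcd(17, 45) = 1, 17 is invertible modulo 45. Euclid's algorithm: 45 = 2·17 + 11, 17 = 1·11 + 6, 11 = 1·6 + 5, 6 = 1·5 + 1; back-substituting gives 1 = 8·17 − 3·45, so 17⁻¹ ≡ 8 (mod 45).
Then y ↦ 8(y − 36) is a two-sided inverse to g, so every y ∈ ℤ/45ℤ has a preimage.
Therefore g is surjective.
Since g is surjective, we find g⁻¹(13): we need 17x ≡ 13 − 36 ≡ 22 (mod 45). Using 17⁻¹ = 8: x ≡ 8·22 = 176 = 3·45 + 41, so x = 41.
Check: g(41) = 17·41 + 36 = 733 = 16·45 + 13 ≡ 13 (mod 45).

41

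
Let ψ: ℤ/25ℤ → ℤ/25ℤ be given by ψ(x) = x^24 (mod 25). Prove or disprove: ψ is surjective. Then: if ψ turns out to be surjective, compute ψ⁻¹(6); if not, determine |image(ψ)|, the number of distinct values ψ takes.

6

ψ(3): Repeated squaring mod 25: 3^1 ≡ 3, 3^2 ≡ 3² = 9, 3^4 ≡ 9² = 81 ≡ 6, 3^8 ≡ 6² = 36 ≡ 11, 3^16 ≡ 11² = 121 ≡ 21. Since 24 = 16 + 8, 3^24 ≡ 21·11: 21·11 = 231 ≡ 6. So 3^24 ≡ 6 (mod 25).
ψ(4): Repeated squaring mod 25: 4^1 ≡ 4, 4^2 ≡ 4² = 16, 4^4 ≡ 16² = 256 ≡ 6, 4^8 ≡ 6² = 36 ≡ 11, 4^16 ≡ 11² = 121 ≡ 21. Since 24 = 16 + 8, 4^24 ≡ 21·11: 21·11 = 231 ≡ 6. So 4^24 ≡ 6 (mod 25).
So ψ(3) = ψ(4) = 6 while 3 ≠ 4, thus ψ is not injective.
A non-injective map from the 25-element set ℤ/25ℤ to itself takes at most 24 distinct values, so it cannot be surjective. Hence ψ is not surjective.
Since ψ is not surjective, we determine |image(ψ)|. Computing x^24 mod 25 for each x (by repeated squaring, reducing mod 25 at every step), the values ψ(0), ψ(1), …, ψ(24) are: 0, 1, 16, 6, 6, 0, 21, 1, 21, 11, 0, 16, 11, 11, 16, 0, 11, 21, 1, 21, 0, 6, 6, 16, 1.
The distinct values are {0, 1, 6, 11, 16, 21}; there are 6 of them.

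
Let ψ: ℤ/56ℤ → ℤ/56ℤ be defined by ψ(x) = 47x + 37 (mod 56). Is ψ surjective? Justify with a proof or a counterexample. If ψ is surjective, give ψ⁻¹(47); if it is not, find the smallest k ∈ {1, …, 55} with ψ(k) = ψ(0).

Since gcd(47, 56) = 1, 47 is invertible modulo 56. Euclid's algorithm: 56 = 1·47 + 9, 47 = 5·9 + 2, 9 = 4·2 + 1; back-substituting gives 1 = 31·47 − 26·56, so 47⁻¹ ≡ 31 (mod 56).
Then y ↦ 31(y − 37) is a two-sided inverse to ψ, so every y ∈ ℤ/56ℤ has a preimage.
Therefore ψ is surjective.
Since ψ is surjective, we compute ψ⁻¹(47): solve 47x + 37 ≡ 47 (mod 56), i.e. 47x ≡ 10 (mod 56).
Multiplying by 47⁻¹ = 31 gives x ≡ 31·10 = 310 = 5·56 + 30 ≡ 30 (mod 56).
Check: ψ(30) = 47·30 + 37 = 1447 = 25·56 + 47 ≡ 47 (mod 56).

30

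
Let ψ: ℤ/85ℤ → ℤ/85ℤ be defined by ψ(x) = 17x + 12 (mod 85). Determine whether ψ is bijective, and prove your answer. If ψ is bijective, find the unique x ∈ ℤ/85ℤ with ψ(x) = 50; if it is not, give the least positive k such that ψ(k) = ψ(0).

We have gcd(17, 85) = 17 > 1. Taking a = 0 and b = 5: ψ(0) = 12 and ψ(5) = 17·5 + 12 = 97 ≡ 12 (mod 85).
So ψ(0) = ψ(5) while 0 ≠ 5, thus ψ is not injective, hence not bijective.
Since ψ is not bijective, we find the least positive k with ψ(k) = ψ(0): this means 17k ≡ 0 (mod 85), i.e. 85 ∣ 17k. Since gcd(17, 85) = 17, dividing through by 17 this holds exactly when 5 ∣ k.
The smallest positive such k is 5.

5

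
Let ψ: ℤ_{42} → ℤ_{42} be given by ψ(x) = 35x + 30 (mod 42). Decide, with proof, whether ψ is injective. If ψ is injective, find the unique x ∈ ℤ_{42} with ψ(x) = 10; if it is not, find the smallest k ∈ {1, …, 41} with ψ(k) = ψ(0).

6

We have gcd(35, 42) = 7 > 1. Taking x_1 = 0 and x_2 = 6: ψ(0) = 30 and ψ(6) = 35·6 + 30 = 240 ≡ 30 (mod 42).
So ψ(0) = ψ(6) while 0 ≠ 6, thus ψ is not injective.
Since ψ is not injective, we find the least positive k with ψ(k) = ψ(0): this means 35k ≡ 0 (mod 42), i.e. 42 ∣ 35k. Since gcd(35, 42) = 7, dividing through by 7 this holds exactly when 6 ∣ 5k, and as gcd(5, 6) = 1, exactly when 6 ∣ k.
The smallest positive such k is 6.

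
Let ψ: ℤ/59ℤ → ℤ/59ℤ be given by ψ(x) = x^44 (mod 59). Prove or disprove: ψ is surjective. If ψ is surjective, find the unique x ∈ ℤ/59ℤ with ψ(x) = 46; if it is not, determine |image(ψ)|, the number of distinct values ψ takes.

30

ψ(29): Repeated squaring mod 59: 29^1 ≡ 29, 29^2 ≡ 29² = 841 ≡ 15, 29^4 ≡ 15² = 225 ≡ 48, 29^8 ≡ 48² = 2304 ≡ 3, 29^16 ≡ 3² = 9, 29^32 ≡ 9² = 81 ≡ 22. Since 44 = 32 + 8 + 4, 29^44 ≡ 22·3·48: 22·3 = 66 ≡ 7, then 7·48 = 336 ≡ 41. So 29^44 ≡ 41 (mod 59).
ψ(30): Repeated squaring mod 59: 30^1 ≡ 30, 30^2 ≡ 30² = 900 ≡ 15, 30^4 ≡ 15² = 225 ≡ 48, 30^8 ≡ 48² = 2304 ≡ 3, 30^16 ≡ 3² = 9, 30^32 ≡ 9² = 81 ≡ 22. Since 44 = 32 + 8 + 4, 30^44 ≡ 22·3·48: 22·3 = 66 ≡ 7, then 7·48 = 336 ≡ 41. So 30^44 ≡ 41 (mod 59).
So ψ(29) = ψ(30) = 41 while 29 ≠ 30, so ψ is not injective.
A non-injective map from the 59-element set ℤ/59ℤ to itself takes at most 58 distinct values, so it cannot be surjective. Thus ψ is not surjective.
Since ψ is not surjective, we determine |image(ψ)|. Computing x^44 mod 59 for each x (by repeated squaring, reducing mod 59 at every step), the values ψ(0), ψ(1), …, ψ(58) are: 0, 1, 36, 48, 57, 51, 17, 19, 46, 3, 7, 15, 22, 20, 35, 29, 4, 28, 49, 45, 16, 27, 9, 53, 25, 5, 12, 26, 21, 41, 41, 21, 26, 12, 5, 25, 53, 9, 27, 16, 45, 49, 28, 4, 29, 35, 20, 22, 15, 7, 3, 46, 19, 17, 51, 57, 48, 36, 1.
The distinct values are {0, 1, 3, 4, 5, 7, 9, 12, 15, 16, 17, 19, 20, 21, 22, 25, 26, 27, 28, 29, 35, 36, 41, 45, 46, 48, 49, 51, 53, 57}; there are 30 of them.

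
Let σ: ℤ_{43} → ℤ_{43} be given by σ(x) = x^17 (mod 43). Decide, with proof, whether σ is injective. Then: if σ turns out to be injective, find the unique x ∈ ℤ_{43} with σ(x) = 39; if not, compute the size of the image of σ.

8

Since 43 is prime, the nonzero elements of ℤ_{43} form a cyclic group of order 42.
As gcd(17, 42) = 1, raising to the 17th power is a bijection on this group: if x_1^17 ≡ x_2^17 then (x_1x_2^{−1})^17 = 1, and the only element of order dividing gcd(17, 42) = 1 is 1, so x_1 = x_2.
With σ(0) = 0 this makes σ injective on all of ℤ_{43}, hence bijective (finite equal-size domain and codomain). In particular σ is injective.
Since σ is injective, we find the preimage of 39. The inverse of x ↦ x^17 on (ℤ_{43})^× is x ↦ x^5, because 17·5 = 85 = 2·42 + 1 ≡ 1 (mod 42) and x^{42} = 1 for x ≠ 0 (Fermat). So σ⁻¹(39) = 39^5 mod 43.
Repeated squaring mod 43: 39^1 ≡ 39, 39^2 ≡ 39² = 1521 ≡ 16, 39^4 ≡ 16² = 256 ≡ 41. Since 5 = 4 + 1, 39^5 ≡ 41·39: 41·39 = 1599 ≡ 8. So 39^5 ≡ 8 (mod 43).
Hence σ⁻¹(39) = 8.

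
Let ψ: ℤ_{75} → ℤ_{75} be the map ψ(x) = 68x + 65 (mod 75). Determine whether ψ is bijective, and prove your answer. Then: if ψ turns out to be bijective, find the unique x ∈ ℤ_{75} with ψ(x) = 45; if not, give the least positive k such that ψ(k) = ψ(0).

35

Recall: ψ is injective if ψ(a) = ψ(b) implies a = b.
Suppose ψ(a) = ψ(b) in ℤ_{75}. Then 68a + 65 ≡ 68b + 65 (mod 75), hence 68(a − b) ≡ 0 (mod 75).
Since gcd(68, 75) = 1, 68 is invertible modulo 75, so a − b ≡ 0 (mod 75), i.e. a = b.
We now compute 68⁻¹ mod 75 explicitly. Euclid's algorithm: 75 = 1·68 + 7, 68 = 9·7 + 5, 7 = 1·5 + 2, 5 = 2·2 + 1; back-substituting gives 1 = 32·68 − 29·75, so 68⁻¹ ≡ 32 (mod 75).
For any y ∈ ℤ_{75}, x = 32(y − 65) mod 75 satisfies ψ(x) = 68·32(y − 65) + 65 ≡ y (since 68·32 ≡ 1 mod 75). So every y has a preimage.
Thus ψ is bijective.
Since ψ is bijective, we compute ψ⁻¹(45): solve 68x + 65 ≡ 45 (mod 75), i.e. 68x ≡ 55 (mod 75).
Multiplying by 68⁻¹ = 32 gives x ≡ 32·55 = 1760 = 23·75 + 35 ≡ 35 (mod 75).
Check: ψ(35) = 68·35 + 65 = 2445 = 32·75 + 45 ≡ 45 (mod 75).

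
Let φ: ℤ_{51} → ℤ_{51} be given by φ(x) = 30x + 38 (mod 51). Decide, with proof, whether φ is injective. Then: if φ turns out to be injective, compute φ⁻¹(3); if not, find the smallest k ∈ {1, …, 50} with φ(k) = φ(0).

By definition, injectivity means: for all x_1, x_2 in the domain, φ(x_1) = φ(x_2) implies x_1 = x_2.
We have gcd(30, 51) = 3 > 1. Taking x_1 = 0 and x_2 = 17: φ(0) = 38 and φ(17) = 30·17 + 38 = 548 ≡ 38 (mod 51).
So φ(0) = φ(17) while 0 ≠ 17, therefore φ is not injective.
Since φ is not injective, we find the least positive k with φ(k) = φ(0): this means 30k ≡ 0 (mod 51), i.e. 51 ∣ 30k. Since gcd(30, 51) = 3, dividing through by 3 this holds exactly when 17 ∣ 10k, and as gcd(10, 17) = 1, exactly when 17 ∣ k.
The smallest positive such k is 17.

17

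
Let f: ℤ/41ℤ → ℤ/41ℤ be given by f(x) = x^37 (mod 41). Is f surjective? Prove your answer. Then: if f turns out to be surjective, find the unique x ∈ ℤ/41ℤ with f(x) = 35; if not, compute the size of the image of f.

17

Since 41 is prime, the nonzero elements of ℤ/41ℤ form a cyclic group of order 40.
As gcd(37, 40) = 1, raising to the 37th power is a bijection on this group: if u^37 ≡ v^37 then (uv^{−1})^37 = 1, and the only element of order dividing gcd(37, 40) = 1 is 1, so u = v.
With f(0) = 0 this makes f injective on all of ℤ/41ℤ, hence bijective (finite equal-size domain and codomain). In particular f is surjective.
Since f is surjective, we find the preimage of 35. The inverse of x ↦ x^37 on (ℤ/41ℤ)^× is x ↦ x^13, because 37·13 = 481 = 12·40 + 1 ≡ 1 (mod 40) and x^{40} = 1 for x ≠ 0 (Fermat). So f⁻¹(35) = 35^13 mod 41.
Repeated squaring mod 41: 35^1 ≡ 35, 35^2 ≡ 35² = 1225 ≡ 36, 35^4 ≡ 36² = 1296 ≡ 25, 35^8 ≡ 25² = 625 ≡ 10. Since 13 = 8 + 4 + 1, 35^13 ≡ 10·25·35: 10·25 = 250 ≡ 4, then 4·35 = 140 ≡ 17. So 35^13 ≡ 17 (mod 41).
Hence f⁻¹(35) = 17.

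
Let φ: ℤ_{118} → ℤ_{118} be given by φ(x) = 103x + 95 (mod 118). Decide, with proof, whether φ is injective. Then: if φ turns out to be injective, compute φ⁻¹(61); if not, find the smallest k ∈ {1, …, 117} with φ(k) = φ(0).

18

By definition, φ is injective when φ(x_1) = φ(x_2) forces x_1 = x_2.
Suppose φ(x_1) = φ(x_2) in ℤ_{118}. Then 103x_1 + 95 ≡ 103x_2 + 95 (mod 118), thus 103(x_1 − x_2) ≡ 0 (mod 118).
Since gcd(103, 118) = 1, 103 is invertible modulo 118, therefore x_1 − x_2 ≡ 0 (mod 118), i.e. x_1 = x_2.
Therefore φ is injective.
We now compute 103⁻¹ mod 118 explicitly. Euclid's algorithm: 118 = 1·103 + 15, 103 = 6·15 + 13, 15 = 1·13 + 2, 13 = 6·2 + 1; back-substituting gives 1 = 55·103 − 48·118, so 103⁻¹ ≡ 55 (mod 118).
Since φ is injective, we compute φ⁻¹(61): solve 103x + 95 ≡ 61 (mod 118), i.e. 103x ≡ 84 (mod 118).
Multiplying by 103⁻¹ = 55 gives x ≡ 55·84 = 4620 = 39·118 + 18 ≡ 18 (mod 118).
Check: φ(18) = 103·18 + 95 = 1949 = 16·118 + 61 ≡ 61 (mod 118).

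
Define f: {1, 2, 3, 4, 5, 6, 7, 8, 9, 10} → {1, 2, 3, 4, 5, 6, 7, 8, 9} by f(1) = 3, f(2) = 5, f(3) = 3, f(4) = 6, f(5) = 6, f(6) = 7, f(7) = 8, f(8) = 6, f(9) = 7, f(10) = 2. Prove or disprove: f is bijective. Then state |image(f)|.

6

f(1) = 3 = f(3) with 1 ≠ 3, so f is not injective, hence not bijective.
The image of f is {2, 3, 5, 6, 7, 8}, which has 6 elements.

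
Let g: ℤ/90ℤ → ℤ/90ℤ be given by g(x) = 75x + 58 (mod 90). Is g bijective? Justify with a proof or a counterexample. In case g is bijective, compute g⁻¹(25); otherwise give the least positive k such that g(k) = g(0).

We have gcd(75, 90) = 15 > 1. Taking s = 0 and t = 6: g(0) = 58 and g(6) = 75·6 + 58 = 508 ≡ 58 (mod 90).
So g(0) = g(6) while 0 ≠ 6, thus g is not injective, hence not bijective.
Since g is not bijective, we find the least positive k with g(k) = g(0): this means 75k ≡ 0 (mod 90), i.e. 90 ∣ 75k. Since gcd(75, 90) = 15, dividing through by 15 this holds exactly when 6 ∣ 5k, and as gcd(5, 6) = 1, exactly when 6 ∣ k.
The smallest positive such k is 6.

6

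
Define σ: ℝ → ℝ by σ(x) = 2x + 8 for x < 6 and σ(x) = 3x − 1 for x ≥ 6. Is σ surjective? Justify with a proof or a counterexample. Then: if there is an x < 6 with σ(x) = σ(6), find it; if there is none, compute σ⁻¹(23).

9/2

Both pieces are strictly increasing (slopes 2 and 3), so each is injective on its own interval.
The left piece maps (−∞, 6) onto (−∞, 20); the right piece maps [6, ∞) onto [17, ∞).
The union (−∞, 20) ∪ [17, ∞) covers ℝ, so σ is surjective.
For the follow-up: the images overlap, so an x < 6 with σ(x) = σ(6) exists. σ(6) = 17; solving 2x + 8 = 17 for x < 6 gives x = (17 − 8)/2 = 9/2.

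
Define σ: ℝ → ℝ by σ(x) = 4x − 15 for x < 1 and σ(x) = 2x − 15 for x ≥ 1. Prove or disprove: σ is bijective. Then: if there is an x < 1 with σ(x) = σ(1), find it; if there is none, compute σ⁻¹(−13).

Both pieces are strictly increasing (slopes 4 and 2), so each is injective on its own interval.
The left piece maps (−∞, 1) onto (−∞, −11); the right piece maps [1, ∞) onto [−13, ∞).
These images overlap. In particular σ(1) = −13 (right piece), and solving 4x − 15 = −13 on the left piece gives x = 1/2 < 1.
So σ(1/2) = σ(1) with 1/2 ≠ 1, and σ is not injective, hence not bijective. This x = 1/2 is the requested value below 1.

1/2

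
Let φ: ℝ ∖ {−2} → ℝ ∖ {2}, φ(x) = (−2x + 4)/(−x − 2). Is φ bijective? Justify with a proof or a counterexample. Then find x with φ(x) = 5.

-14/3

Suppose φ(s) = φ(t). Cross-multiplying: (−2s + 4)(−t − 2) = (−2t + 4)(−s − 2).
Expanding both sides and cancelling the symmetric terms leaves 8·(s − t) = 0. Since 8 ≠ 0, s = t. Hence φ is injective.
For any y ≠ 2, solving y(−x − 2) = −2x + 4 for x gives a well-defined x ≠ −2. So φ is surjective.
Hence φ is bijective.
Solving φ(x) = 5: cross-multiplying gives −2x + 4 = 5(−x − 2), which rearranges to 3x = −14, so x = −14/3.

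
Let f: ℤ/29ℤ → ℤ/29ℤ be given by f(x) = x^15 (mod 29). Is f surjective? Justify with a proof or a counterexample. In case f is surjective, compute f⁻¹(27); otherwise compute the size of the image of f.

2

Since 29 is prime, the nonzero elements of ℤ/29ℤ form a cyclic group of order 28.
As gcd(15, 28) = 1, raising to the 15th power is a bijection on this group: if x_1^15 ≡ x_2^15 then (x_1x_2^{−1})^15 = 1, and the only element of order dividing gcd(15, 28) = 1 is 1, so x_1 = x_2.
With f(0) = 0 this makes f injective on all of ℤ/29ℤ, hence bijective (finite equal-size domain and codomain). In particular f is surjective.
Since f is surjective, we find the preimage of 27. The inverse of x ↦ x^15 on (ℤ/29ℤ)^× is x ↦ x^15, because 15·15 = 225 = 8·28 + 1 ≡ 1 (mod 28) and x^{28} = 1 for x ≠ 0 (Fermat). So f⁻¹(27) = 27^15 mod 29.
Repeated squaring mod 29: 27^1 ≡ 27, 27^2 ≡ 27² = 729 ≡ 4, 27^4 ≡ 4² = 16, 27^8 ≡ 16² = 256 ≡ 24. Since 15 = 8 + 4 + 2 + 1, 27^15 ≡ 24·16·4·27: 24·16 = 384 ≡ 7, then 7·4 = 28, then 28·27 = 756 ≡ 2. So 27^15 ≡ 2 (mod 29).
Hence f⁻¹(27) = 2.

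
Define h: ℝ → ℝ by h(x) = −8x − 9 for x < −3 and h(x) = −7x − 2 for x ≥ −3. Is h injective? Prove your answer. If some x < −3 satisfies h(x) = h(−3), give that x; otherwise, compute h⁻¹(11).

-7/2

Both pieces are strictly decreasing (slopes −8 and −7), so each is injective on its own interval.
The left piece maps (−∞, −3) onto (15, ∞); the right piece maps [−3, ∞) onto (−∞, 19].
These images overlap. In particular h(−3) = 19 (right piece), and solving −8x − 9 = 19 on the left piece gives x = −7/2 < −3.
So h(−7/2) = h(−3) with −7/2 ≠ −3, and h is not injective. This x = −7/2 is the requested value below −3.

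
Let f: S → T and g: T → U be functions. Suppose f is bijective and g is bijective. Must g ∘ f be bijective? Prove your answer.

bijective

Injectivity: if g(f(a)) = g(f(b)) then f(a) = f(b) (g injective) so a = b (f injective).
Surjectivity: for c ∈ U pick b with g(b) = c, then a with f(a) = b; then (g ∘ f)(a) = c.
Therefore g ∘ f is bijective.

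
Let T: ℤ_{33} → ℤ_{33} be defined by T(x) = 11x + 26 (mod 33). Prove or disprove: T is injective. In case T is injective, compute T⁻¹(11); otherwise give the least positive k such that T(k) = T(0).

3

We have gcd(11, 33) = 11 > 1. Taking s = 0 and t = 3: T(0) = 26 and T(3) = 11·3 + 26 = 59 ≡ 26 (mod 33).
So T(0) = T(3) while 0 ≠ 3, hence T is not injective.
Since T is not injective, we find the least positive k with T(k) = T(0): this means 11k ≡ 0 (mod 33), i.e. 33 ∣ 11k. Since gcd(11, 33) = 11, dividing through by 11 this holds exactly when 3 ∣ k.
The smallest positive such k is 3.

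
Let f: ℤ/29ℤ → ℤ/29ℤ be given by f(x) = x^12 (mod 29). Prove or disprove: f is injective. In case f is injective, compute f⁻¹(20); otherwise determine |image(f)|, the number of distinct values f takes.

8

f(2): Repeated squaring mod 29: 2^1 ≡ 2, 2^2 ≡ 2² = 4, 2^4 ≡ 4² = 16, 2^8 ≡ 16² = 256 ≡ 24. Since 12 = 8 + 4, 2^12 ≡ 24·16: 24·16 = 384 ≡ 7. So 2^12 ≡ 7 (mod 29).
f(5): Repeated squaring mod 29: 5^1 ≡ 5, 5^2 ≡ 5² = 25, 5^4 ≡ 25² = 625 ≡ 16, 5^8 ≡ 16² = 256 ≡ 24. Since 12 = 8 + 4, 5^12 ≡ 24·16: 24·16 = 384 ≡ 7. So 5^12 ≡ 7 (mod 29).
So f(2) = f(5) = 7 while 2 ≠ 5, therefore f is not injective.
Since f is not injective, we determine |image(f)|. Computing x^12 mod 29 for each x (by repeated squaring, reducing mod 29 at every step), the values f(0), f(1), …, f(28) are: 0, 1, 7, 16, 20, 7, 25, 16, 24, 24, 20, 23, 1, 23, 25, 25, 23, 1, 23, 20, 24, 24, 16, 25, 7, 20, 16, 7, 1.
The distinct values are {0, 1, 7, 16, 20, 23, 24, 25}; there are 8 of them.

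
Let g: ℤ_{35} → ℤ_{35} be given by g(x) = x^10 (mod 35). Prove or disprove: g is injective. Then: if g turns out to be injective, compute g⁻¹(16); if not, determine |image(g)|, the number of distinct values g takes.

g(1) = 1^10 = 1.
g(6): Repeated squaring mod 35: 6^1 ≡ 6, 6^2 ≡ 6² = 36 ≡ 1, 6^4 ≡ 1² = 1, 6^8 ≡ 1² = 1. Since 10 = 8 + 2, 6^10 ≡ 1·1: 1·1 = 1. So 6^10 ≡ 1 (mod 35).
So g(1) = g(6) = 1 while 1 ≠ 6, therefore g is not injective.
Since g is not injective, we determine |image(g)|. Computing x^10 mod 35 for each x (by repeated squaring, reducing mod 35 at every step), the values g(0), g(1), …, g(34) are: 0, 1, 9, 4, 11, 30, 1, 14, 29, 16, 25, 11, 9, 29, 21, 15, 16, 4, 4, 16, 15, 21, 29, 9, 11, 25, 16, 29, 14, 1, 30, 11, 4, 9, 1.
The distinct values are {0, 1, 4, 9, 11, 14, 15, 16, 21, 25, 29, 30}; there are 12 of them.

12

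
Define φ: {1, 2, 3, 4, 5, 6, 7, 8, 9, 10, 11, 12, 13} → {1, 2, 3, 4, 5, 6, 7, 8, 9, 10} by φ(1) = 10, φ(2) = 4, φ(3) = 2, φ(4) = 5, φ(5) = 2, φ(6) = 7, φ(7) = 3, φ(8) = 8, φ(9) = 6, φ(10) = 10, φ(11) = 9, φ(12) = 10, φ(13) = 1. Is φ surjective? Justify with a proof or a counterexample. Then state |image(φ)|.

10

Every element of the codomain has a preimage: 1 = φ(13), 2 = φ(3), 3 = φ(7), 4 = φ(2), 5 = φ(4), 6 = φ(9), 7 = φ(6), 8 = φ(8), 9 = φ(11), 10 = φ(1).
So φ is surjective.
The image of φ is {1, 2, 3, 4, 5, 6, 7, 8, 9, 10}, which has 10 elements.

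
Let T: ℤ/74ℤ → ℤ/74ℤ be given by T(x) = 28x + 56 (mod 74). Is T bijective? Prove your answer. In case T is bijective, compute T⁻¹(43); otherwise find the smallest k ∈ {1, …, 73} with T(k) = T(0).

37

We have gcd(28, 74) = 2 > 1. Taking a = 0 and b = 37: T(0) = 56 and T(37) = 28·37 + 56 = 1092 ≡ 56 (mod 74).
So T(0) = T(37) while 0 ≠ 37, hence T is not injective, hence not bijective.
Since T is not bijective, we find the least positive k with T(k) = T(0): this means 28k ≡ 0 (mod 74), i.e. 74 ∣ 28k. Since gcd(28, 74) = 2, dividing through by 2 this holds exactly when 37 ∣ 14k, and as gcd(14, 37) = 1, exactly when 37 ∣ k.
The smallest positive such k is 37.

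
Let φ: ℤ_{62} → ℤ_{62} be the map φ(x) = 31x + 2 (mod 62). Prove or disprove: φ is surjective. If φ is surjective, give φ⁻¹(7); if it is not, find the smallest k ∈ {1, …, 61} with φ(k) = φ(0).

2

Since gcd(31, 62) = 31, we have 31x ≡ 0 (mod 31) for all x, so φ(x) ≡ 2 (mod 31).
But 0 ≢ 2 (mod 31), so 0 ∈ ℤ_{62} has no preimage. So φ is not surjective.
Since φ is not surjective, we find the least positive k with φ(k) = φ(0): this means 31k ≡ 0 (mod 62), i.e. 62 ∣ 31k. Since gcd(31, 62) = 31, dividing through by 31 this holds exactly when 2 ∣ k.
The smallest positive such k is 2.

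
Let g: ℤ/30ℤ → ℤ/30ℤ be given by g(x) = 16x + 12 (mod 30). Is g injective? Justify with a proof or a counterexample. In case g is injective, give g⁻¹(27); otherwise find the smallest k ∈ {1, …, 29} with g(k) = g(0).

15

We have gcd(16, 30) = 2 > 1. Taking x_1 = 0 and x_2 = 15: g(0) = 12 and g(15) = 16·15 + 12 = 252 ≡ 12 (mod 30).
So g(0) = g(15) while 0 ≠ 15, so g is not injective.
Since g is not injective, we find the least positive k with g(k) = g(0): this means 16k ≡ 0 (mod 30), i.e. 30 ∣ 16k. Since gcd(16, 30) = 2, dividing through by 2 this holds exactly when 15 ∣ 8k, and as gcd(8, 15) = 1, exactly when 15 ∣ k.
The smallest positive such k is 15.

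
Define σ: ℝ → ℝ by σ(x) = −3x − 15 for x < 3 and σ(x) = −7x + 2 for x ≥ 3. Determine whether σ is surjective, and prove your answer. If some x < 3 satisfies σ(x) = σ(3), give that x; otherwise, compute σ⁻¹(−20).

4/3

Both pieces are strictly decreasing (slopes −3 and −7), so each is injective on its own interval.
The left piece maps (−∞, 3) onto (−24, ∞); the right piece maps [3, ∞) onto (−∞, −19].
The union (−24, ∞) ∪ (−∞, −19] covers ℝ, so σ is surjective.
For the follow-up: the images overlap, so an x < 3 with σ(x) = σ(3) exists. σ(3) = −19; solving −3x − 15 = −19 for x < 3 gives x = (−19 + 15)/(−3) = 4/3.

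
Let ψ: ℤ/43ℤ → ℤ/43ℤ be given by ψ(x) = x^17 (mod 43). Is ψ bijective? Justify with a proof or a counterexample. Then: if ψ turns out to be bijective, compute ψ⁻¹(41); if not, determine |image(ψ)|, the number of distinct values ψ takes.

Since 43 is prime, the nonzero elements of ℤ/43ℤ form a cyclic group of order 42.
As gcd(17, 42) = 1, raising to the 17th power is a bijection on this group: if a^17 ≡ b^17 then (ab^{−1})^17 = 1, and the only element of order dividing gcd(17, 42) = 1 is 1, so a = b.
With ψ(0) = 0 this makes ψ injective on all of ℤ/43ℤ, hence bijective (finite equal-size domain and codomain). In particular ψ is bijective.
Since ψ is bijective, we find the preimage of 41. The inverse of x ↦ x^17 on (ℤ/43ℤ)^× is x ↦ x^5, because 17·5 = 85 = 2·42 + 1 ≡ 1 (mod 42) and x^{42} = 1 for x ≠ 0 (Fermat). So ψ⁻¹(41) = 41^5 mod 43.
Repeated squaring mod 43: 41^1 ≡ 41, 41^2 ≡ 41² = 1681 ≡ 4, 41^4 ≡ 4² = 16. Since 5 = 4 + 1, 41^5 ≡ 16·41: 16·41 = 656 ≡ 11. So 41^5 ≡ 11 (mod 43).
Hence ψ⁻¹(41) = 11.

11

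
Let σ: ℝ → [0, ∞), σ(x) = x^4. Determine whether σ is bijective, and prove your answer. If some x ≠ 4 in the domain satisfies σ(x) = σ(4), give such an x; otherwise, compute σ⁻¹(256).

-4

σ(4) = 256 = (−4)^4 = σ(−4) (since 4 is even), with 4 ≠ −4. So σ is not injective, hence not bijective.
For the follow-up, such an x exists: taking x = −4 ∈ ℝ gives σ(−4) = 256 = σ(4) with −4 ≠ 4.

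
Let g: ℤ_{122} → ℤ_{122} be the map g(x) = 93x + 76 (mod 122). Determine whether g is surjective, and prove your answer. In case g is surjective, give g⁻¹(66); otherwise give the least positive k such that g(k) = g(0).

34

Recall: surjectivity means every element of the codomain has a preimage under g.
Since gcd(93, 122) = 1, 93 is invertible modulo 122. Euclid's algorithm: 122 = 1·93 + 29, 93 = 3·29 + 6, 29 = 4·6 + 5, 6 = 1·5 + 1; back-substituting gives 1 = 21·93 − 16·122, so 93⁻¹ ≡ 21 (mod 122).
Then y ↦ 21(y − 76) is a two-sided inverse to g, so every y ∈ ℤ_{122} has a preimage.
Therefore g is surjective.
Since g is surjective, we compute g⁻¹(66): solve 93x + 76 ≡ 66 (mod 122), i.e. 93x ≡ 112 (mod 122).
Multiplying by 93⁻¹ = 21 gives x ≡ 21·112 = 2352 = 19·122 + 34 ≡ 34 (mod 122).
Check: g(34) = 93·34 + 76 = 3238 = 26·122 + 66 ≡ 66 (mod 122).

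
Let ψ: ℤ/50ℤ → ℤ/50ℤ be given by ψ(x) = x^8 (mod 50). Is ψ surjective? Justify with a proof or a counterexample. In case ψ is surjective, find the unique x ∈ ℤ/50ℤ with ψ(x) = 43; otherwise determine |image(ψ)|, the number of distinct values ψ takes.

ψ(1) = 1^8 = 1.
ψ(7): Repeated squaring mod 50: 7^1 ≡ 7, 7^2 ≡ 7² = 49, 7^4 ≡ 49² = 2401 ≡ 1, 7^8 ≡ 1² = 1. So 7^8 ≡ 1 (mod 50).
So ψ(1) = ψ(7) = 1 while 1 ≠ 7, hence ψ is not injective.
A non-injective map from the 50-element set ℤ/50ℤ to itself takes at most 49 distinct values, so it cannot be surjective. Thus ψ is not surjective.
Since ψ is not surjective, we determine |image(ψ)|. Computing x^8 mod 50 for each x (by repeated squaring, reducing mod 50 at every step), the values ψ(0), ψ(1), …, ψ(49) are: 0, 1, 6, 11, 36, 25, 16, 1, 16, 21, 0, 31, 46, 21, 6, 25, 46, 41, 26, 41, 0, 11, 36, 31, 26, 25, 26, 31, 36, 11, 0, 41, 26, 41, 46, 25, 6, 21, 46, 31, 0, 21, 16, 1, 16, 25, 36, 11, 6, 1.
The distinct values are {0, 1, 6, 11, 16, 21, 25, 26, 31, 36, 41, 46}; there are 12 of them.

12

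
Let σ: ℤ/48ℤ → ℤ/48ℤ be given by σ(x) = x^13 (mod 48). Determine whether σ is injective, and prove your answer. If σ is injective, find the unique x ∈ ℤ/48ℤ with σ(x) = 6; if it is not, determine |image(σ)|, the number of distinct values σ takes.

27

σ(0) = 0^13 = 0.
σ(6): Repeated squaring mod 48: 6^1 ≡ 6, 6^2 ≡ 6² = 36, 6^4 ≡ 36² = 1296 ≡ 0, 6^8 ≡ 0² = 0. Since 13 = 8 + 4 + 1, 6^13 ≡ 0·0·6: 0·0 = 0, then 0·6 = 0. So 6^13 ≡ 0 (mod 48).
So σ(0) = σ(6) = 0 while 0 ≠ 6, therefore σ is not injective.
Since σ is not injective, we determine |image(σ)|. Computing x^13 mod 48 for each x (by repeated squaring, reducing mod 48 at every step), the values σ(0), σ(1), …, σ(47) are: 0, 1, 32, 3, 16, 5, 0, 7, 32, 9, 16, 11, 0, 13, 32, 15, 16, 17, 0, 19, 32, 21, 16, 23, 0, 25, 32, 27, 16, 29, 0, 31, 32, 33, 16, 35, 0, 37, 32, 39, 16, 41, 0, 43, 32, 45, 16, 47.
The distinct values are {0, 1, 3, 5, 7, 9, 11, 13, 15, 16, 17, 19, 21, 23, 25, 27, 29, 31, 32, 33, 35, 37, 39, 41, 43, 45, 47}; there are 27 of them.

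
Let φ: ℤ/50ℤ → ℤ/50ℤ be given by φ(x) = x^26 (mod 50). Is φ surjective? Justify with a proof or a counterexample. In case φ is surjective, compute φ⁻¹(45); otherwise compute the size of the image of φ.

φ(0) = 0^26 = 0.
φ(10): Repeated squaring mod 50: 10^1 ≡ 10, 10^2 ≡ 10² = 100 ≡ 0, 10^4 ≡ 0² = 0, 10^8 ≡ 0² = 0, 10^16 ≡ 0² = 0. Since 26 = 16 + 8 + 2, 10^26 ≡ 0·0·0: 0·0 = 0, then 0·0 = 0. So 10^26 ≡ 0 (mod 50).
So φ(0) = φ(10) = 0 while 0 ≠ 10, therefore φ is not injective.
A non-injective map from the 50-element set ℤ/50ℤ to itself takes at most 49 distinct values, so it cannot be surjective. So φ is not surjective.
Since φ is not surjective, we determine |image(φ)|. Computing x^26 mod 50 for each x (by repeated squaring, reducing mod 50 at every step), the values φ(0), φ(1), …, φ(49) are: 0, 1, 14, 29, 46, 25, 6, 49, 44, 41, 0, 11, 34, 9, 36, 25, 16, 19, 24, 31, 0, 21, 4, 39, 26, 25, 26, 39, 4, 21, 0, 31, 24, 19, 16, 25, 36, 9, 34, 11, 0, 41, 44, 49, 6, 25, 46, 29, 14, 1.
The distinct values are {0, 1, 4, 6, 9, 11, 14, 16, 19, 21, 24, 25, 26, 29, 31, 34, 36, 39, 41, 44, 46, 49}; there are 22 of them.

22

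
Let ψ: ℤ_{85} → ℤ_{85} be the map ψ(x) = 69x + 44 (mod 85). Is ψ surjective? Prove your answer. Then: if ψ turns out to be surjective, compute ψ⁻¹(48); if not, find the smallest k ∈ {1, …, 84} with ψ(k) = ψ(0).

21

Since gcd(69, 85) = 1, 69 is invertible modulo 85. Euclid's algorithm: 85 = 1·69 + 16, 69 = 4·16 + 5, 16 = 3·5 + 1; back-substituting gives 1 = 69·69 − 56·85, so 69⁻¹ ≡ 69 (mod 85).
For any y ∈ ℤ_{85}, x = 69(y − 44) mod 85 satisfies ψ(x) = 69·69(y − 44) + 44 ≡ y (since 69·69 ≡ 1 mod 85). So every y has a preimage.
Thus ψ is surjective.
Since ψ is surjective, we compute ψ⁻¹(48): solve 69x + 44 ≡ 48 (mod 85), i.e. 69x ≡ 4 (mod 85).
Multiplying by 69⁻¹ = 69 gives x ≡ 69·4 = 276 = 3·85 + 21 ≡ 21 (mod 85).
Check: ψ(21) = 69·21 + 44 = 1493 = 17·85 + 48 ≡ 48 (mod 85).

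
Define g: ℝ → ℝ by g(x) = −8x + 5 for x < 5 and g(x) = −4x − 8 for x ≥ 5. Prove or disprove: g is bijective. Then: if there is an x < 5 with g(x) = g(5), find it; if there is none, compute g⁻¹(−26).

33/8

Both pieces are strictly decreasing (slopes −8 and −4), so each is injective on its own interval.
The left piece maps (−∞, 5) onto (−35, ∞); the right piece maps [5, ∞) onto (−∞, −28].
These images overlap. In particular g(5) = −28 (right piece), and solving −8x + 5 = −28 on the left piece gives x = 33/8 < 5.
So g(33/8) = g(5) with 33/8 ≠ 5, and g is not injective, hence not bijective. This x = 33/8 is the requested value below 5.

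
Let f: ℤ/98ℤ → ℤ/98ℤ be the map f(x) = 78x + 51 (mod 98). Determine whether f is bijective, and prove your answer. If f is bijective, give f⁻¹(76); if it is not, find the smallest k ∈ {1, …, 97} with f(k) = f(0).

49

Recall that injectivity means: for all u, v in the domain, f(u) = f(v) implies u = v.
We have gcd(78, 98) = 2 > 1. Taking u = 0 and v = 49: f(0) = 51 and f(49) = 78·49 + 51 = 3873 ≡ 51 (mod 98).
So f(0) = f(49) while 0 ≠ 49, so f is not injective, hence not bijective.
Since f is not bijective, we find the least positive k with f(k) = f(0): this means 78k ≡ 0 (mod 98), i.e. 98 ∣ 78k. Since gcd(78, 98) = 2, dividing through by 2 this holds exactly when 49 ∣ 39k, and as gcd(39, 49) = 1, exactly when 49 ∣ k.
The smallest positive such k is 49.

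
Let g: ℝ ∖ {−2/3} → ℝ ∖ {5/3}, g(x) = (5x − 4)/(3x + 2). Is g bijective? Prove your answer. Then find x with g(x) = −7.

-5/13

Suppose g(a) = g(b). Cross-multiplying: (5a − 4)(3b + 2) = (5b − 4)(3a + 2).
Expanding both sides and cancelling the symmetric terms leaves 22·(a − b) = 0. Since 22 ≠ 0, a = b. Thus g is injective.
For any y ≠ 5/3, solving y(3x + 2) = 5x − 4 for x gives a well-defined x ≠ −2/3. So g is surjective.
Thus g is bijective.
Solving g(x) = −7: cross-multiplying gives 5x − 4 = −7(3x + 2), which rearranges to 26x = −10, so x = −5/13.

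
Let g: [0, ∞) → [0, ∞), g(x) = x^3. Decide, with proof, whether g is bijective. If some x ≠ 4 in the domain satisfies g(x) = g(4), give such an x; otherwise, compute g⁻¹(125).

On [0, ∞), x ↦ x^3 is strictly increasing (injective) and for any y ∈ [0, ∞) the 3rd root y^{1/3} lies in [0, ∞) (surjective). So g is bijective.
Since x ↦ x^3 is strictly increasing on [0, ∞), it is injective there, so no x ≠ 4 in the domain has g(x) = g(4). We therefore compute g⁻¹(125) = 125^{1/3} = 5 (indeed 5^3 = 125).

5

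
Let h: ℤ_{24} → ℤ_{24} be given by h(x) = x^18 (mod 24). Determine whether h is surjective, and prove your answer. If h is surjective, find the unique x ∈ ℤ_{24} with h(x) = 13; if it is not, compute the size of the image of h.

h(2): Repeated squaring mod 24: 2^1 ≡ 2, 2^2 ≡ 2² = 4, 2^4 ≡ 4² = 16, 2^8 ≡ 16² = 256 ≡ 16, 2^16 ≡ 16² = 256 ≡ 16. Since 18 = 16 + 2, 2^18 ≡ 16·4: 16·4 = 64 ≡ 16. So 2^18 ≡ 16 (mod 24).
h(4): Repeated squaring mod 24: 4^1 ≡ 4, 4^2 ≡ 4² = 16, 4^4 ≡ 16² = 256 ≡ 16, 4^8 ≡ 16² = 256 ≡ 16, 4^16 ≡ 16² = 256 ≡ 16. Since 18 = 16 + 2, 4^18 ≡ 16·16: 16·16 = 256 ≡ 16. So 4^18 ≡ 16 (mod 24).
So h(2) = h(4) = 16 while 2 ≠ 4, thus h is not injective.
A non-injective map from the 24-element set ℤ_{24} to itself takes at most 23 distinct values, so it cannot be surjective. Hence h is not surjective.
Since h is not surjective, we determine |image(h)|. Computing x^18 mod 24 for each x (by repeated squaring, reducing mod 24 at every step), the values h(0), h(1), …, h(23) are: 0, 1, 16, 9, 16, 1, 0, 1, 16, 9, 16, 1, 0, 1, 16, 9, 16, 1, 0, 1, 16, 9, 16, 1.
The distinct values are {0, 1, 9, 16}; there are 4 of them.

4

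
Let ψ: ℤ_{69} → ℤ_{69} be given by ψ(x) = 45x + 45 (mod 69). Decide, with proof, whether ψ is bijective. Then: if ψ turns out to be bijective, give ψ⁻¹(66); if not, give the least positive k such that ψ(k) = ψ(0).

We have gcd(45, 69) = 3 > 1. Taking x_1 = 0 and x_2 = 23: ψ(0) = 45 and ψ(23) = 45·23 + 45 = 1080 ≡ 45 (mod 69).
So ψ(0) = ψ(23) while 0 ≠ 23, therefore ψ is not injective, hence not bijective.
Since ψ is not bijective, we find the least positive k with ψ(k) = ψ(0): this means 45k ≡ 0 (mod 69), i.e. 69 ∣ 45k. Since gcd(45, 69) = 3, dividing through by 3 this holds exactly when 23 ∣ 15k, and as gcd(15, 23) = 1, exactly when 23 ∣ k.
The smallest positive such k is 23.

23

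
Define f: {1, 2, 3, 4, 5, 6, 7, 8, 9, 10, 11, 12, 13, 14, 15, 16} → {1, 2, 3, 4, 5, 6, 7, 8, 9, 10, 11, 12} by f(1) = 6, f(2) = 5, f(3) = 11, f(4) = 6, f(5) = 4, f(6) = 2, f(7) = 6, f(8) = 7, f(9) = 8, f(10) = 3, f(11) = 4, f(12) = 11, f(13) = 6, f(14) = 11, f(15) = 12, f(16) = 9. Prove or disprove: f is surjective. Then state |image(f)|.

10

No element maps to 1, so f is not surjective.
The image of f is {2, 3, 4, 5, 6, 7, 8, 9, 11, 12}, which has 10 elements.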